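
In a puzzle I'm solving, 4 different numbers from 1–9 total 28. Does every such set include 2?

No

Counterexample: {4,7,8,9} sums to 28 without using 2.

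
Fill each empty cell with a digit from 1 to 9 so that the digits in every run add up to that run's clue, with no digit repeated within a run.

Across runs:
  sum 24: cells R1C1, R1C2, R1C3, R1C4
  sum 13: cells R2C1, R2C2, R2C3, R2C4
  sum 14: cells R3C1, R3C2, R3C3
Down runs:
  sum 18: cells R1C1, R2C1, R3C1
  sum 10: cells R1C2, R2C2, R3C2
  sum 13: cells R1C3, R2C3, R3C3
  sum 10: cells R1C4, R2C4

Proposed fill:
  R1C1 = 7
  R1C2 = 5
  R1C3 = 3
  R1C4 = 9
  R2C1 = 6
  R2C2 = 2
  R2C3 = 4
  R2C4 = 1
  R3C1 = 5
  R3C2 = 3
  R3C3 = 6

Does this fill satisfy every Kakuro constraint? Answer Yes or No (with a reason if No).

Yes

Across: 7+5+3+9=24; 6+2+4+1=13; 5+3+6=14. Down: 7+6+5=18; 5+2+3=10; 3+4+6=13; 9+1=10. No digit repeats within any run.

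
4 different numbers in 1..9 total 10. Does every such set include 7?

No

The only way to make 10 from 4 distinct digits is {1,2,3,4}, which does not contain 7.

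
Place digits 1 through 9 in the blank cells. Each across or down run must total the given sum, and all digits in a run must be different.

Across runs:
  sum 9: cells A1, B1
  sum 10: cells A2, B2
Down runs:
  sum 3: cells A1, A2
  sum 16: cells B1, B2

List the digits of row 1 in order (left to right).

2, 7

3 in 2 cells must be {1,2}; 16 in 2 cells must be {7,9}.
The 9 across and the 16 down share only 7, so B1 = 7.
B2 = 16 − 7 = 9 completes the 16 down.
A1 = 9 − 7 = 2 completes the 9 across.
A2 = 10 − 9 = 1 completes the 10 across.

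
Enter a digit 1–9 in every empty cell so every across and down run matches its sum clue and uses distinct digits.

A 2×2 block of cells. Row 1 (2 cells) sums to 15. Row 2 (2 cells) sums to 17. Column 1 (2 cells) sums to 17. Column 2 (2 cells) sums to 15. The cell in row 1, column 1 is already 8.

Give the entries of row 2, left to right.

9, 8

17 in 2 cells must be {8,9}.
(1,2) = 15 − 8 = 7 completes the 15 across.
(2,1) = 17 − 8 = 9 completes the 17 down.
(2,2) = 17 − 9 = 8 completes the 17 across.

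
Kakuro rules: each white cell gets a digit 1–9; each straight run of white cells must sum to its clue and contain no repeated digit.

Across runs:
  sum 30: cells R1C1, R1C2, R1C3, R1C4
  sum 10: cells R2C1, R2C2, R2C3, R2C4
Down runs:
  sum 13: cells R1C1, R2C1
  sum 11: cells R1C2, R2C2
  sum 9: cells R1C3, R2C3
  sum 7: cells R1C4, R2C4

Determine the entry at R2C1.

4

30 in 4 cells must be {6,7,8,9}; 10 in 4 cells must be {1,2,3,4}.
Only 6 fits R1C4 under both its across sum 30 and down sum 7.
The 10 across and the 13 down share only 4, so R2C1 = 4.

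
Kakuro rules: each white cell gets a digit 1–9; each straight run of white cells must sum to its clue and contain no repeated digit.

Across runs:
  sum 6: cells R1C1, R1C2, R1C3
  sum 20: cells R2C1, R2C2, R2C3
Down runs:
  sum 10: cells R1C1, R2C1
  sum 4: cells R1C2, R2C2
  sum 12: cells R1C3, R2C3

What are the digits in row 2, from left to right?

8 3 9

6 in 3 cells must be {1,2,3}; 4 in 2 cells must be {1,3}.
The 6 across and the 12 down share only 3, so R1C3 = 3.
The 20 across and the 4 down share only 3, so R2C2 = 3.
R2C3 = 12 − 3 = 9 completes the 12 down.
R1C2 = 4 − 3 = 1 completes the 4 down.
R2C1 = 20 − 12 = 8 completes the 20 across.
R1C1 = 6 − 4 = 2 completes the 6 across.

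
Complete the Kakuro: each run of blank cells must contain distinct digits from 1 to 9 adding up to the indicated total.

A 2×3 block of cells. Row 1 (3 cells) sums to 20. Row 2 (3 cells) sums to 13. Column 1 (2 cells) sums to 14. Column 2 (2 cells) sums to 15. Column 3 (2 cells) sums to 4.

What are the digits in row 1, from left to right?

9 8 3

4 in 2 cells must be {1,3}.
The 20 across and the 4 down share only 3, so (1,3) = 3.
(2,3) = 4 − 3 = 1 completes the 4 down.
Nothing is forced directly, so branch on (1,1), whose candidates are 8 or 9. If (1,1) = 8: that forces (1,2) = 9, after which (2,1) would have to be in {3,4,5,7,8,9} for the 13 across but in {6} for the 14 down — contradiction. So (1,1) = 9.
(1,2) = 20 − 12 = 8 completes the 20 across.
(2,1) = 14 − 9 = 5 completes the 14 down.
(2,2) = 13 − 6 = 7 completes the 13 across.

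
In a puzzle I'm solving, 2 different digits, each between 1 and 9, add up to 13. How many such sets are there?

2 distinct digits from 1–9 sum between 3 and 17.
Enumerating: {4,9}, {5,8}, {6,7}.

3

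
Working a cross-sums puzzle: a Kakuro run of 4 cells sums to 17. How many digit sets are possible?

4 distinct digits from 1–9 sum between 10 and 30.

9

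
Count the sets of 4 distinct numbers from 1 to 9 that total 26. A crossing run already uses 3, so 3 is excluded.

4 distinct digits from 1–9 sum between 10 and 30.
Dropping sets that contain 3.
Enumerating: {2,7,8,9}, {4,5,8,9}, {4,6,7,9}, {5,6,7,8}.

4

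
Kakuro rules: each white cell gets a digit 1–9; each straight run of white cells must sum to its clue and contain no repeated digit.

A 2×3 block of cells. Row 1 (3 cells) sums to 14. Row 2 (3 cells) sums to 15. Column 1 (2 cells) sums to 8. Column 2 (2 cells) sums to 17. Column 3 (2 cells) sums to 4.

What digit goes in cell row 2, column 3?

17 in 2 cells must be {8,9}; 4 in 2 cells must be {1,3}.
Nothing is forced directly, so branch on (1,2), whose candidates are 8 or 9. If (1,2) = 8: that forces (1,3) = 1, (2,2) = 9, after which (2,3) would have to be in {1,2,4,5} for the 15 across but in {3} for the 4 down — contradiction. So (1,2) = 9.
(2,2) = 17 − 9 = 8 completes the 17 down.
Nothing is forced directly, so branch on (1,3), whose candidates are 1 or 3. If (1,3) = 1: then (1,1) would have to be in {4} for the 14 across but in {1,2,3,5,6,7} for the 8 down — contradiction. So (1,3) = 3.
(1,1) = 14 − 12 = 2 completes the 14 across.
(2,1) = 8 − 2 = 6 completes the 8 down.
(2,3) = 15 − 14 = 1 completes the 15 across.

1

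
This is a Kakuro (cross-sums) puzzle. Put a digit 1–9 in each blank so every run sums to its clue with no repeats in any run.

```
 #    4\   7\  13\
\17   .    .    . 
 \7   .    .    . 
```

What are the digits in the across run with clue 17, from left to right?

3 5 9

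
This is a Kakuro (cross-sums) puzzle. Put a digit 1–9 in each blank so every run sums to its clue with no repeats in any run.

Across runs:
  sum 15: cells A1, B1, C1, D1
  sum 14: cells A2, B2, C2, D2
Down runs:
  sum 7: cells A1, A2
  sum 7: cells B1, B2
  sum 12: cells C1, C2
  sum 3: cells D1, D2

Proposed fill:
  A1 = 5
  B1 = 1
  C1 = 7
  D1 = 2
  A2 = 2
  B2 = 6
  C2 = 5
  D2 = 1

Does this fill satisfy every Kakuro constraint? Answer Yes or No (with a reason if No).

Yes

Across: 5+1+7+2=15; 2+6+5+1=14. Down: 5+2=7; 1+6=7; 7+5=12; 2+1=3. No digit repeats within any run.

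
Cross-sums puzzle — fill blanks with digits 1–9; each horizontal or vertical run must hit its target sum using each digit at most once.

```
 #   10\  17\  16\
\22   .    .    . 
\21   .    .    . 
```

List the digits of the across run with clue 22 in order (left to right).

17 in 2 cells must be {8,9}; 16 in 2 cells must be {7,9}.
Nothing is forced directly, so branch on R1C2, whose candidates are 8 or 9. If R1C2 = 8: that forces R1C1 = 9, after which R1C3 would have to be in {5} for the 22 across but in {7,9} for the 16 down — contradiction. So R1C2 = 9.
Given what's placed, R1C3 must be 7 to fit the 22 across and 16 down.
R2C2 = 17 − 9 = 8 completes the 17 down.
R2C3 = 16 − 7 = 9 completes the 16 down.
R1C1 = 22 − 16 = 6 completes the 22 across.
R2C1 = 21 − 17 = 4 completes the 21 across.

6 9 7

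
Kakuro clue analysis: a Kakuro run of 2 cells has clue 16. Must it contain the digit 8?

The only way to make 16 from 2 distinct digits is {7,9}, which does not contain 8.

No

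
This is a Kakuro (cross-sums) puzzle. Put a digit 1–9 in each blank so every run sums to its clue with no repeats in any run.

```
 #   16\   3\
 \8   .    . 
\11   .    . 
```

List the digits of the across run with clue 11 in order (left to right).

16 in 2 cells must be {7,9}; 3 in 2 cells must be {1,2}.
The 8 across and the 16 down share only 7, so R1C1 = 7.
R1C2 = 8 − 7 = 1 completes the 8 across.
R2C1 = 16 − 7 = 9 completes the 16 down.
R2C2 = 11 − 9 = 2 completes the 11 across.

9, 2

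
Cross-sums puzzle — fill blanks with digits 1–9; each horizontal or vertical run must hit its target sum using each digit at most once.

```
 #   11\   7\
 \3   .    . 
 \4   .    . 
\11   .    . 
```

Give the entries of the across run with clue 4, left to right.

3, 1

3 in 2 cells must be {1,2}; 4 in 2 cells must be {1,3}; 7 in 3 cells must be {1,2,4}.
The 4 across and the 7 down share only 1, so R2C2 = 1.
Given what's placed, R1C2 must be 2 to fit the 3 across and 7 down.
R2C1 = 4 − 1 = 3 completes the 4 across.
R3C2 = 7 − 3 = 4 completes the 7 down.
R1C1 = 3 − 2 = 1 completes the 3 across.
R3C1 = 11 − 4 = 7 completes the 11 across.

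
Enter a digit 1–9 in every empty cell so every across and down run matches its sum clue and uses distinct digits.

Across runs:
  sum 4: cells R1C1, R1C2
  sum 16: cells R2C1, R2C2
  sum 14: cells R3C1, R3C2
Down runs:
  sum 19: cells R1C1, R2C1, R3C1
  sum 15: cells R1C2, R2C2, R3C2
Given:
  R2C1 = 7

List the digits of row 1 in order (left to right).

3 1

4 in 2 cells must be {1,3}; 16 in 2 cells must be {7,9}.
Given what's placed, R1C1 must be 3 to fit the 4 across and 19 down.
R1C2 = 4 − 3 = 1 completes the 4 across.
R2C2 = 16 − 7 = 9 completes the 16 across.
R3C1 = 19 − 10 = 9 completes the 19 down.
R3C2 = 14 − 9 = 5 completes the 14 across.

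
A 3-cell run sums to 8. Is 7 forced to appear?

No

Counterexample: {1,2,5} sums to 8 without using 7.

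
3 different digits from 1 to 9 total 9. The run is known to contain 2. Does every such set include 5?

No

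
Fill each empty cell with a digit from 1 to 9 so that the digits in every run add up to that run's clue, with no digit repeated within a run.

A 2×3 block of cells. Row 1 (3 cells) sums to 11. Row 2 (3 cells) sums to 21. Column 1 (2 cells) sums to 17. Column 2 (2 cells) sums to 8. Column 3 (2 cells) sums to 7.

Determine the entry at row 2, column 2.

7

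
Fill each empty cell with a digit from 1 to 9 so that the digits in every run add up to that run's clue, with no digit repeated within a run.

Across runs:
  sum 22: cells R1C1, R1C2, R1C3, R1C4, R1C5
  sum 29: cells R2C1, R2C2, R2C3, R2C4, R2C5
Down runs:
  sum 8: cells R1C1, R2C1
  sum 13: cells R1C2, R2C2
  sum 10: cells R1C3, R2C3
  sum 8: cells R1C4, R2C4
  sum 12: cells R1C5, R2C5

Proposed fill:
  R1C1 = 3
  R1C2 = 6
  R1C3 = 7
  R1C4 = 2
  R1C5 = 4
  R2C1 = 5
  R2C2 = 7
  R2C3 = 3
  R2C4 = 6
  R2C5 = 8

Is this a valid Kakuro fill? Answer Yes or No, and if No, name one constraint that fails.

Yes

Across: 3+6+7+2+4=22; 5+7+3+6+8=29. Down: 3+5=8; 6+7=13; 7+3=10; 2+6=8; 4+8=12. No digit repeats within any run.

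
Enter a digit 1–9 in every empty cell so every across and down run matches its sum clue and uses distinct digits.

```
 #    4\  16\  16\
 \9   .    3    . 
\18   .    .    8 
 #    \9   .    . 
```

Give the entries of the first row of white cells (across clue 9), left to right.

4 in 2 cells must be {1,3}.
R1C1 = 1: the only remaining digit allowed by both the 9 across and the 4 down.
R1C3 = 9 − 4 = 5 completes the 9 across.
R2C1 = 4 − 1 = 3 completes the 4 down.
R2C2 = 18 − 11 = 7 completes the 18 across.
R3C2 = 16 − 10 = 6 completes the 16 down.
R3C3 = 9 − 6 = 3 completes the 9 across.

1, 3, 5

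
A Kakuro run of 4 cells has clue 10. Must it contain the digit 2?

The only way to make 10 from 4 distinct digits is {1,2,3,4}, which contains 2.

Yes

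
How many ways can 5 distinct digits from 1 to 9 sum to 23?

11

5 distinct digits from 1–9 sum between 15 and 35.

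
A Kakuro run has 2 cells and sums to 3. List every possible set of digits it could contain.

2 distinct digits from 1–9 sum between 3 and 17.
Only one set works: {1,2}.

{1,2}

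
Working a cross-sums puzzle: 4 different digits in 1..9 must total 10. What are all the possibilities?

4 distinct digits from 1–9 sum between 10 and 30.
Only one set works: {1,2,3,4}.

{1,2,3,4}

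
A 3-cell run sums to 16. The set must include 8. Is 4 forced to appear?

Counterexample: {1,7,8} sums to 16 under that restriction without using 4.

No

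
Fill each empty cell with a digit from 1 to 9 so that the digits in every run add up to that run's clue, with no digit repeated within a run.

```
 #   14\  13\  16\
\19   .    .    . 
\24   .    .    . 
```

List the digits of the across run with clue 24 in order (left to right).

24 in 3 cells must be {7,8,9}; 16 in 2 cells must be {7,9}.
Nothing is forced directly, so branch on R2C1, whose candidates are 8 or 9. If R2C1 = 9: that forces R1C1 = 5, after which R1C3 would have to be in {6,8} for the 19 across but in {7,9} for the 16 down — contradiction. So R2C1 = 8.
R1C1 = 14 − 8 = 6 completes the 14 down.
Given what's placed, R1C3 must be 9 to fit the 19 across and 16 down.
R2C3 = 16 − 9 = 7 completes the 16 down.
R1C2 = 19 − 15 = 4 completes the 19 across.
R2C2 = 24 − 15 = 9 completes the 24 across.

8, 9, 7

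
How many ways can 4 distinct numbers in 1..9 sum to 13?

4 distinct digits from 1–9 sum between 10 and 30.
Enumerating: {1,2,3,7}, {1,2,4,6}, {1,3,4,5}.

3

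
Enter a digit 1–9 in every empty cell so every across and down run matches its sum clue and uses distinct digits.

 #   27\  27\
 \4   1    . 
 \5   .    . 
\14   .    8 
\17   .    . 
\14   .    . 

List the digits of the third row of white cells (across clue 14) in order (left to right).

6, 8

4 in 2 cells must be {1,3}; 17 in 2 cells must be {8,9}.
R1C2 = 4 − 1 = 3 completes the 4 across.
R3C1 = 14 − 8 = 6 completes the 14 across.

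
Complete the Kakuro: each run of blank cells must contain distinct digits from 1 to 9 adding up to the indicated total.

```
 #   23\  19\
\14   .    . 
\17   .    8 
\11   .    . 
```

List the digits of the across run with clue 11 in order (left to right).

6 5

17 in 2 cells must be {8,9}; 23 in 3 cells must be {6,8,9}.
R2C1 = 17 − 8 = 9 completes the 17 across.
No cell is forced outright now. R1C1 can only be 6 or 8 (the digits allowed by both its 14 across and its 23 down). If R1C1 = 6: then R1C2 would have to be in {8} for the 14 across but in {2,4,5,6,7,9} for the 19 down — contradiction. So R1C1 = 8.
R1C2 = 14 − 8 = 6 completes the 14 across.
R3C1 = 23 − 17 = 6 completes the 23 down.
R3C2 = 11 − 6 = 5 completes the 11 across.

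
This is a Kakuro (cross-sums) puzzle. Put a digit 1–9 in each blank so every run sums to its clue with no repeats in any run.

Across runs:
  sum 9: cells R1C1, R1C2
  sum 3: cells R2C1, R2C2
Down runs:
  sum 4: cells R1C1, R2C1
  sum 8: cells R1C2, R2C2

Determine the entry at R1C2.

6

3 in 2 cells must be {1,2}; 4 in 2 cells must be {1,3}.
The 3 across and the 4 down share only 1, so R2C1 = 1.
R2C2 = 3 − 1 = 2 completes the 3 across.
R1C1 = 4 − 1 = 3 completes the 4 down.
R1C2 = 9 − 3 = 6 completes the 9 across.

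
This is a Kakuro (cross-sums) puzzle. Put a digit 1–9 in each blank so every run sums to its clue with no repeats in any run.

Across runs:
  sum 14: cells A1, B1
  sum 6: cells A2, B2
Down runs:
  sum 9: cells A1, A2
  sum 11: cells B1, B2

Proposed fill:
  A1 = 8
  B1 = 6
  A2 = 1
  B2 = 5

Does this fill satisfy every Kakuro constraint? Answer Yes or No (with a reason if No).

Yes

Across: 8+6=14; 1+5=6. Down: 8+1=9; 6+5=11. No digit repeats within any run.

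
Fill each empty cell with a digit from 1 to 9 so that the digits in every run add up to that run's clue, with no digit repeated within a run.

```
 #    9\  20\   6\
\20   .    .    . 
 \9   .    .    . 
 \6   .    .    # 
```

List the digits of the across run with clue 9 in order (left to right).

Nothing is forced directly, so branch on R1C3, whose candidates are 4 or 5. If R1C3 = 4: then R1C1 would have to be in {7,9} for the 20 across but in {1,2,3,4,5,6} for the 9 down — contradiction. So R1C3 = 5.
Given what's placed, R1C1 must be 6 to fit the 20 across and 9 down.
R1C2 = 20 − 11 = 9 completes the 20 across.
R2C3 = 6 − 5 = 1 completes the 6 down.
R2C1 = 2: the only remaining digit allowed by both the 9 across and the 9 down.
R2C2 = 9 − 3 = 6 completes the 9 across.
R3C1 = 9 − 8 = 1 completes the 9 down.
R3C2 = 6 − 1 = 5 completes the 6 across.

2 6 1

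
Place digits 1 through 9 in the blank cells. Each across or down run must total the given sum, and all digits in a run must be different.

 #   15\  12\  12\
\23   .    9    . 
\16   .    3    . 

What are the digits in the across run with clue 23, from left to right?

6 9 8

23 in 3 cells must be {6,8,9}.
Given what's placed, R1C3 must be 8 to fit the 23 across and 12 down.
R2C3 = 12 − 8 = 4 completes the 12 down.
R1C1 = 23 − 17 = 6 completes the 23 across.
R2C1 = 16 − 7 = 9 completes the 16 across.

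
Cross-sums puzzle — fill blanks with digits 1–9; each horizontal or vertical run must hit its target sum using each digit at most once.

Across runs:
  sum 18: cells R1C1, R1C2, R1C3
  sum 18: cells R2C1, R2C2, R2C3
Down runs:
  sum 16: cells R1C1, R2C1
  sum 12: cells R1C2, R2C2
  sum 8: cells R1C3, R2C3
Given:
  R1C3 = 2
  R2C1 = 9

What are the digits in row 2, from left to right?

16 in 2 cells must be {7,9}.
R1C1 = 16 − 9 = 7 completes the 16 down.
R1C2 = 18 − 9 = 9 completes the 18 across.
R2C2 = 12 − 9 = 3 completes the 12 down.
R2C3 = 18 − 12 = 6 completes the 18 across.

9 3 6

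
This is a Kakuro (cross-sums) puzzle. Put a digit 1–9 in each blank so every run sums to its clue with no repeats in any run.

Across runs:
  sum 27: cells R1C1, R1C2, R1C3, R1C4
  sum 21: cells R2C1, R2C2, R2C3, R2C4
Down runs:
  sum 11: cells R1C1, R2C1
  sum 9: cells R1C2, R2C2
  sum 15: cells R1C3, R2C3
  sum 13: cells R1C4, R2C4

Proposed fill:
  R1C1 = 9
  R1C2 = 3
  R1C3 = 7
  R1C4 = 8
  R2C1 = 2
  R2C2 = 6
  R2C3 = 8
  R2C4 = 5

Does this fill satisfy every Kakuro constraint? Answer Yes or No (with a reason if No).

Across: 9+3+7+8=27; 2+6+8+5=21. Down: 9+2=11; 3+6=9; 7+8=15; 8+5=13. No digit repeats within any run.

Yes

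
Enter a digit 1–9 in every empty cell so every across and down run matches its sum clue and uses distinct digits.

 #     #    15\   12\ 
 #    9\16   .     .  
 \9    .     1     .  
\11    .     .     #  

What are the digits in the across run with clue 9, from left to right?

3, 1, 5

16 in 2 cells must be {7,9}.
R1C2 = 9: the only remaining digit allowed by both the 16 across and the 15 down.
R1C3 = 16 − 9 = 7 completes the 16 across.
R2C3 = 12 − 7 = 5 completes the 12 down.
R3C2 = 15 − 10 = 5 completes the 15 down.
R2C1 = 9 − 6 = 3 completes the 9 across.
R3C1 = 11 − 5 = 6 completes the 11 across.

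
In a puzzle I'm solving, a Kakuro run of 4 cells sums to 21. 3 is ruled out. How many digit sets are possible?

6

4 distinct digits from 1–9 sum between 10 and 30.
Dropping sets that contain 3.
Enumerating: {1,4,7,9}, {1,5,6,9}, {1,5,7,8}, {2,4,6,9}, {2,4,7,8}, {2,5,6,8}.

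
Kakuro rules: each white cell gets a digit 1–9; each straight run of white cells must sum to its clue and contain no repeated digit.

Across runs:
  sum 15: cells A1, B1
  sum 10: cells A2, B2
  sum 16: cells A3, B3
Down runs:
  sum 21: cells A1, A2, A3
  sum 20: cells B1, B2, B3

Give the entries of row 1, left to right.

8, 7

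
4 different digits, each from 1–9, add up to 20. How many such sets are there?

12

4 distinct digits from 1–9 sum between 10 and 30.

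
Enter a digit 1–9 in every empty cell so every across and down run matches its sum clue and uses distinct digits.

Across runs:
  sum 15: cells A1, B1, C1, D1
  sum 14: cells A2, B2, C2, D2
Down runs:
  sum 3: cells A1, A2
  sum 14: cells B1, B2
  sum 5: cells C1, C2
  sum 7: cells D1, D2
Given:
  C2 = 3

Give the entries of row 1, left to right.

3 in 2 cells must be {1,2}.
C1 = 5 − 3 = 2 completes the 5 down.
Given what's placed, A1 must be 1 to fit the 15 across and 3 down.
A2 = 3 − 1 = 2 completes the 3 down.
No cell is forced outright now. B2 can only be 5 or 8 (the digits allowed by both its 14 across and its 14 down). If B2 = 8: then B1 would have to be in {3,4,5,7,8,9} for the 15 across but in {6} for the 14 down — contradiction. So B2 = 5.
B1 = 14 − 5 = 9 completes the 14 down.
D1 = 15 − 12 = 3 completes the 15 across.
D2 = 14 − 10 = 4 completes the 14 across.

1 9 2 3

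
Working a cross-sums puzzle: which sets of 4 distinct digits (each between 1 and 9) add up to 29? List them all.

4 distinct digits from 1–9 sum between 10 and 30.
Only one set works: {5,7,8,9}.

{5,7,8,9}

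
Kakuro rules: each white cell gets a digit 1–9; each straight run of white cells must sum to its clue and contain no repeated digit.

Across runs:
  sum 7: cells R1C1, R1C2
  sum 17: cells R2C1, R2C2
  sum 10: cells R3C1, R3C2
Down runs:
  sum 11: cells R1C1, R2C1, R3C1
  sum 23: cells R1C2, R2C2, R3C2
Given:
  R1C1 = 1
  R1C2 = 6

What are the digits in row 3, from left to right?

2, 8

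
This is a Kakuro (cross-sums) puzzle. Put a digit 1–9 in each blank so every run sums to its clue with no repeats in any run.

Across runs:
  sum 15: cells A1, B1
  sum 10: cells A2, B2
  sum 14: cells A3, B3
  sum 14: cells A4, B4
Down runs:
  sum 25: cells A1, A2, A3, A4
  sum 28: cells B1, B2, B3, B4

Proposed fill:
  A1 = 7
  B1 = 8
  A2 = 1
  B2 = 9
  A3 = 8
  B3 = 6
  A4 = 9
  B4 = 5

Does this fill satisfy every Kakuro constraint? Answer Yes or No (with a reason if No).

Yes

Across: 7+8=15; 1+9=10; 8+6=14; 9+5=14. Down: 7+1+8+9=25; 8+9+6+5=28. No digit repeats within any run.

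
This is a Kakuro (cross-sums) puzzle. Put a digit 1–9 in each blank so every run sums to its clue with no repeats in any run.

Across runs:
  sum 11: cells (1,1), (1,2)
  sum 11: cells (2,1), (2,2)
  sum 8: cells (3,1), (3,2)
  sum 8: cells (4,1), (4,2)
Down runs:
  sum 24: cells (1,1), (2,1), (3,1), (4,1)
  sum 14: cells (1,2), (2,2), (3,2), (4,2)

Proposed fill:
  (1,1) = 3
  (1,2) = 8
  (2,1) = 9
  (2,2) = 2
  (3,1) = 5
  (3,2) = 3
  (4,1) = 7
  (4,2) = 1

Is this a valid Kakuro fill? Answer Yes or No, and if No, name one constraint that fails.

Yes

Across: 3+8=11; 9+2=11; 5+3=8; 7+1=8. Down: 3+9+5+7=24; 8+2+3+1=14. No digit repeats within any run.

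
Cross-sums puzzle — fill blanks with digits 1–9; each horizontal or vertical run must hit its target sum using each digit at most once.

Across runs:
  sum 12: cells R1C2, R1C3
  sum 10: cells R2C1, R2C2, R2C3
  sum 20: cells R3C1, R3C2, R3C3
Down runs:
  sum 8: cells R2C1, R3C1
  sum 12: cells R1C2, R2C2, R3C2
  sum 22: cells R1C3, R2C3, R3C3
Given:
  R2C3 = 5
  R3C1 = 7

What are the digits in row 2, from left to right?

1 4 5

R2C1 = 8 − 7 = 1 completes the 8 down.
R2C2 = 10 − 6 = 4 completes the 10 across.
R3C2 = 5: the only remaining digit allowed by both the 20 across and the 12 down.
R3C3 = 20 − 12 = 8 completes the 20 across.
R1C2 = 12 − 9 = 3 completes the 12 down.
R1C3 = 12 − 3 = 9 completes the 12 across.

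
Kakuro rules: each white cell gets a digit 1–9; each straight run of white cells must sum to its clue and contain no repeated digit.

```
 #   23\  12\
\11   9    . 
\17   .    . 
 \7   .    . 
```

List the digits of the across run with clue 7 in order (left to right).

17 in 2 cells must be {8,9}; 23 in 3 cells must be {6,8,9}.
R1C2 = 11 − 9 = 2 completes the 11 across.
Given what's placed, R2C1 must be 8 to fit the 17 across and 23 down.
R2C2 = 17 − 8 = 9 completes the 17 across.
R3C1 = 23 − 17 = 6 completes the 23 down.
R3C2 = 7 − 6 = 1 completes the 7 across.

6 1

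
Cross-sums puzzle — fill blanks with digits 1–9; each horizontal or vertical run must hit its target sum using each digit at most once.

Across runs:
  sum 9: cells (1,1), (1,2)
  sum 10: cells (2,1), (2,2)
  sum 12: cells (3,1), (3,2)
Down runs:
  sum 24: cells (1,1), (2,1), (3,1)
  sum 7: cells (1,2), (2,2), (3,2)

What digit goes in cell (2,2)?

1

24 in 3 cells must be {7,8,9}; 7 in 3 cells must be {1,2,4}.
The 12 across and the 7 down share only 4, so (3,2) = 4.
(3,1) = 12 − 4 = 8 completes the 12 across.
Given what's placed, (1,1) must be 7 to fit the 9 across and 24 down.
(1,2) = 9 − 7 = 2 completes the 9 across.
(2,1) = 24 − 15 = 9 completes the 24 down.
(2,2) = 10 − 9 = 1 completes the 10 across.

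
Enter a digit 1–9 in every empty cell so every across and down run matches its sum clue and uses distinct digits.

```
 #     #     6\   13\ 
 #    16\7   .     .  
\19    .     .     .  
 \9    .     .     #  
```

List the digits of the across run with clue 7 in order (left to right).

1, 6

16 in 2 cells must be {7,9}; 6 in 3 cells must be {1,2,3}.
The 9 across and the 16 down share only 7, so R3C1 = 7.
R3C2 = 9 − 7 = 2 completes the 9 across.
R2C1 = 16 − 7 = 9 completes the 16 down.
R2C2 = 3: the only remaining digit allowed by both the 19 across and the 6 down.
R2C3 = 19 − 12 = 7 completes the 19 across.
R1C2 = 6 − 5 = 1 completes the 6 down.
R1C3 = 7 − 1 = 6 completes the 7 across.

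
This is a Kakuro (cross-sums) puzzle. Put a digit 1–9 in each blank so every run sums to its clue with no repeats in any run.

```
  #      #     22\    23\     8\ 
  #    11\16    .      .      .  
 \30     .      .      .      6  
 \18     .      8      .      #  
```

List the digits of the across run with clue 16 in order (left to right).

5 9 2

30 in 4 cells must be {6,7,8,9}; 23 in 3 cells must be {6,8,9}.
R1C4 = 8 − 6 = 2 completes the 8 down.
R2C2 = 9: the only remaining digit allowed by both the 30 across and the 22 down.
R2C3 = 8: the only remaining digit allowed by both the 30 across and the 23 down.
R1C2 = 22 − 17 = 5 completes the 22 down.
R1C3 = 16 − 7 = 9 completes the 16 across.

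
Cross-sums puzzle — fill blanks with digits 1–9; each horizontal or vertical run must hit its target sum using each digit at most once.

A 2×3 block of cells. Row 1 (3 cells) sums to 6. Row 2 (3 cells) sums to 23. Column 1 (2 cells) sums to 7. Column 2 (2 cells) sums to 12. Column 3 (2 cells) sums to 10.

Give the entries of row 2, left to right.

6 9 8

6 in 3 cells must be {1,2,3}; 23 in 3 cells must be {6,8,9}.
The 6 across and the 12 down share only 3, so (1,2) = 3.
The 23 across and the 7 down share only 6, so (2,1) = 6.
(2,2) = 12 − 3 = 9 completes the 12 down.
(2,3) = 23 − 15 = 8 completes the 23 across.
(1,1) = 7 − 6 = 1 completes the 7 down.
(1,3) = 6 − 4 = 2 completes the 6 across.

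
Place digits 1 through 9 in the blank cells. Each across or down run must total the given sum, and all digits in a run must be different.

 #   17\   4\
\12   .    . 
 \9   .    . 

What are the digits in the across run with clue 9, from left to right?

8 1

17 in 2 cells must be {8,9}; 4 in 2 cells must be {1,3}.
The 12 across and the 4 down share only 3, so R1C2 = 3.
The 9 across and the 17 down share only 8, so R2C1 = 8.
R2C2 = 9 − 8 = 1 completes the 9 across.
R1C1 = 12 − 3 = 9 completes the 12 across.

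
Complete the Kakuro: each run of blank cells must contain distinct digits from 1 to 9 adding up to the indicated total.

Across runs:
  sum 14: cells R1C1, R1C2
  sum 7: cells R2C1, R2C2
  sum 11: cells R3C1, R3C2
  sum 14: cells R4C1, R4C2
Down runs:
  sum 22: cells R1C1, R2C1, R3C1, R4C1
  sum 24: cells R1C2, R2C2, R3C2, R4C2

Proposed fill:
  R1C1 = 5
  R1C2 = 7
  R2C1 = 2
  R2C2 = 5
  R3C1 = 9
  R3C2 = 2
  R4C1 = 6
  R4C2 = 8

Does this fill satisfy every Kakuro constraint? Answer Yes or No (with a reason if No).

No — the down run R1C2–R4C2 sums to 22, not 24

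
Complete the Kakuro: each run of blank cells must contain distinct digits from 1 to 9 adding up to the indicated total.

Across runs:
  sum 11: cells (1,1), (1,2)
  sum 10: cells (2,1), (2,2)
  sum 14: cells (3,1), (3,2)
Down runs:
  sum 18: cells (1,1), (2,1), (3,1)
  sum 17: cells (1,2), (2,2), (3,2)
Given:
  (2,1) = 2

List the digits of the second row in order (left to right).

2 8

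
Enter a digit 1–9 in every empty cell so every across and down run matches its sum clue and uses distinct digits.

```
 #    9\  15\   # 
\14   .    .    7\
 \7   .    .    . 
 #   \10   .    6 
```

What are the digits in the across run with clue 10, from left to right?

7 in 3 cells must be {1,2,4}.
R2C3 = 7 − 6 = 1 completes the 7 down.
R3C2 = 10 − 6 = 4 completes the 10 across.
Given what's placed, R2C2 must be 2 to fit the 7 across and 15 down.
R1C2 = 15 − 6 = 9 completes the 15 down.
R2C1 = 7 − 3 = 4 completes the 7 across.
R1C1 = 14 − 9 = 5 completes the 14 across.

4 6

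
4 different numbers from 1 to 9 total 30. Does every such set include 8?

The only way to make 30 from 4 distinct digits is {6,7,8,9}, which contains 8.

Yes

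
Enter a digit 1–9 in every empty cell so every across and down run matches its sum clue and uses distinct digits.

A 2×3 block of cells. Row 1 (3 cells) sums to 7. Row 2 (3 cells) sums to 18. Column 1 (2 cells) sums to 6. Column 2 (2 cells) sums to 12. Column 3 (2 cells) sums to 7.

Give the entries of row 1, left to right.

7 in 3 cells must be {1,2,4}.
The 7 across and the 12 down share only 4, so (1,2) = 4.
(2,2) = 12 − 4 = 8 completes the 12 down.
Nothing is forced directly, so branch on (2,1), whose candidates are 1 or 4. If (2,1) = 1: then (1,1) would have to be in {1,2} for the 7 across but in {5} for the 6 down — contradiction. So (2,1) = 4.
(1,1) = 6 − 4 = 2 completes the 6 down.
(1,3) = 7 − 6 = 1 completes the 7 across.
(2,3) = 18 − 12 = 6 completes the 18 across.

2 4 1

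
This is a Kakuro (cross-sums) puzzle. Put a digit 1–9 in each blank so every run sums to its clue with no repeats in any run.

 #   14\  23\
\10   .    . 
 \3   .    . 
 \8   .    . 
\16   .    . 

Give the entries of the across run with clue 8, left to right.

3 in 2 cells must be {1,2}; 16 in 2 cells must be {7,9}.
Only 7 fits R4C1 under both its across sum 16 and down sum 14.
R4C2 = 16 − 7 = 9 completes the 16 across.
Nothing is forced directly, so branch on R2C1, whose candidates are 1 or 2. If R2C1 = 1: that forces R2C2 = 2, R3C1 = 2, after which R3C2 would have to be in {6} for the 8 across but in {4,5,7,8} for the 23 down — contradiction. So R2C1 = 2.
R2C2 = 3 − 2 = 1 completes the 3 across.
R3C1 = 1: the only remaining digit allowed by both the 8 across and the 14 down.
R3C2 = 8 − 1 = 7 completes the 8 across.

1 7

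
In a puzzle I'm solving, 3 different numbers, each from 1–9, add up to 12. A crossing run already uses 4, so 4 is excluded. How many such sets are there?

4

3 distinct digits from 1–9 sum between 6 and 24.
Dropping sets that contain 4.
Enumerating: {1,2,9}, {1,3,8}, {1,5,6}, {2,3,7}.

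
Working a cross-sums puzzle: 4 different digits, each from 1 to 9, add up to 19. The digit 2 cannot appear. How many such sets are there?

4 distinct digits from 1–9 sum between 10 and 30.
Dropping sets that contain 2.
Enumerating: {1,3,6,9}, {1,3,7,8}, {1,4,5,9}, {1,4,6,8}, {1,5,6,7}, {3,4,5,7}.

6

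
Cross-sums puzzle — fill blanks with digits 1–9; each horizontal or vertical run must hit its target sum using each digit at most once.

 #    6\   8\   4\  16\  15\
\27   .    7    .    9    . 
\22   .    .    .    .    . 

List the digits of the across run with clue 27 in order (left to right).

4 in 2 cells must be {1,3}; 16 in 2 cells must be {7,9}.
R2C2 = 8 − 7 = 1 completes the 8 down.
Given what's placed, R2C3 must be 3 to fit the 22 across and 4 down.
R2C4 = 16 − 9 = 7 completes the 16 down.
R1C3 = 4 − 3 = 1 completes the 4 down.
Nothing is forced directly, so branch on R2C1, whose candidates are 2 or 5. If R2C1 = 5: then R1C1 would have to be in {2,4,6,8} for the 27 across but in {1} for the 6 down — contradiction. So R2C1 = 2.
R1C1 = 6 − 2 = 4 completes the 6 down.
R1C5 = 27 − 21 = 6 completes the 27 across.

4 7 1 9 6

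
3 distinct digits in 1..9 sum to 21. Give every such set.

3 distinct digits from 1–9 sum between 6 and 24.

{4,8,9}; {5,7,9}; {6,7,8}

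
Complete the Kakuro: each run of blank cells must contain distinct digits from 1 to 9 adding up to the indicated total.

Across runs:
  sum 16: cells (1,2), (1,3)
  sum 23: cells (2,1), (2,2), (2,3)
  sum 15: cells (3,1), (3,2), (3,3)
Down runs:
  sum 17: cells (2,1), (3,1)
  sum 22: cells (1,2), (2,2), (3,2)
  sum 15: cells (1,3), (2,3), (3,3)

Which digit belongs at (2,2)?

16 in 2 cells must be {7,9}; 23 in 3 cells must be {6,8,9}; 17 in 2 cells must be {8,9}.
Nothing is forced directly, so branch on (1,2), whose candidates are 7 or 9. If (1,2) = 7: that forces (1,3) = 9, after which (2,3) would have to be in {6,8,9} for the 23 across but in {1,2,4,5} for the 15 down — contradiction. So (1,2) = 9.
(1,3) = 16 − 9 = 7 completes the 16 across.
Given what's placed, (2,3) must be 6 to fit the 23 across and 15 down.
(3,3) = 15 − 13 = 2 completes the 15 down.
(2,2) = 8: the only remaining digit allowed by both the 23 across and the 22 down.

8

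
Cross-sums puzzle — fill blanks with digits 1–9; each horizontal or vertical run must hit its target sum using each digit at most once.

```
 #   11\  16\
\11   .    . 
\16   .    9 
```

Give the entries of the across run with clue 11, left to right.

4 7

16 in 2 cells must be {7,9}.
R1C2 = 16 − 9 = 7 completes the 16 down.
R2C1 = 16 − 9 = 7 completes the 16 across.
R1C1 = 11 − 7 = 4 completes the 11 across.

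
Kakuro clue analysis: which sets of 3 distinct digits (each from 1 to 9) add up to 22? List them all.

{5,8,9}; {6,7,9}

3 distinct digits from 1–9 sum between 6 and 24.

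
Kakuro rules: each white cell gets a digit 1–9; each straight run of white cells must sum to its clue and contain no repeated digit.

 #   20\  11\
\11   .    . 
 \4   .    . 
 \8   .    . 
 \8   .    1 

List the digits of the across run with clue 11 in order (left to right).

4 in 2 cells must be {1,3}; 11 in 4 cells must be {1,2,3,5}.
Given what's placed, R2C2 must be 3 to fit the 4 across and 11 down.
R4C1 = 8 − 1 = 7 completes the 8 across.
R2C1 = 4 − 3 = 1 completes the 4 across.
R3C1 = 3: the only remaining digit allowed by both the 8 across and the 20 down.
R3C2 = 8 − 3 = 5 completes the 8 across.
R1C1 = 20 − 11 = 9 completes the 20 down.
R1C2 = 11 − 9 = 2 completes the 11 across.

9, 2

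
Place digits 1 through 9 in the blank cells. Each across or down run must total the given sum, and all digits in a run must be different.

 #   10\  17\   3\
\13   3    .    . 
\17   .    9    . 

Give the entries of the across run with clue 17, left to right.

7 9 1

17 in 2 cells must be {8,9}; 3 in 2 cells must be {1,2}.
R1C2 = 17 − 9 = 8 completes the 17 down.
R1C3 = 13 − 11 = 2 completes the 13 across.
R2C1 = 10 − 3 = 7 completes the 10 down.
R2C3 = 17 − 16 = 1 completes the 17 across.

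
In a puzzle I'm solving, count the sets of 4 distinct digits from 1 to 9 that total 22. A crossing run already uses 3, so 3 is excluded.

4 distinct digits from 1–9 sum between 10 and 30.
Dropping sets that contain 3.

7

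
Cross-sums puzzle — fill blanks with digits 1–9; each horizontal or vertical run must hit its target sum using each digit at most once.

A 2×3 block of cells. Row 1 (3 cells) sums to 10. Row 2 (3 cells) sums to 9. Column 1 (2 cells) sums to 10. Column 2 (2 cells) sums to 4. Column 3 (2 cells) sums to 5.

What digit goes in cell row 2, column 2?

3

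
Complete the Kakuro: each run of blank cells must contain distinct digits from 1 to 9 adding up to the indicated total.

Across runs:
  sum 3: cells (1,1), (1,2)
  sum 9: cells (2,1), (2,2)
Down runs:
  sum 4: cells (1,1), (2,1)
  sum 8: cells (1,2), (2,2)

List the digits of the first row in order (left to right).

3 in 2 cells must be {1,2}; 4 in 2 cells must be {1,3}.
The 3 across and the 4 down share only 1, so (1,1) = 1.
(1,2) = 3 − 1 = 2 completes the 3 across.
(2,1) = 4 − 1 = 3 completes the 4 down.
(2,2) = 9 − 3 = 6 completes the 9 across.

1 2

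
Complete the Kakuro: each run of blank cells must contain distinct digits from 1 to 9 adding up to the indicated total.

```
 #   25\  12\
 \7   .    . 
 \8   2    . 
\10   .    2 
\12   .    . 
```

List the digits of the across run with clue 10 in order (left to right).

Given what's placed, R1C1 must be 6 to fit the 7 across and 25 down.
R1C2 = 7 − 6 = 1 completes the 7 across.
R2C2 = 8 − 2 = 6 completes the 8 across.
R3C1 = 10 − 2 = 8 completes the 10 across.
R4C1 = 25 − 16 = 9 completes the 25 down.
R4C2 = 12 − 9 = 3 completes the 12 across.

8, 2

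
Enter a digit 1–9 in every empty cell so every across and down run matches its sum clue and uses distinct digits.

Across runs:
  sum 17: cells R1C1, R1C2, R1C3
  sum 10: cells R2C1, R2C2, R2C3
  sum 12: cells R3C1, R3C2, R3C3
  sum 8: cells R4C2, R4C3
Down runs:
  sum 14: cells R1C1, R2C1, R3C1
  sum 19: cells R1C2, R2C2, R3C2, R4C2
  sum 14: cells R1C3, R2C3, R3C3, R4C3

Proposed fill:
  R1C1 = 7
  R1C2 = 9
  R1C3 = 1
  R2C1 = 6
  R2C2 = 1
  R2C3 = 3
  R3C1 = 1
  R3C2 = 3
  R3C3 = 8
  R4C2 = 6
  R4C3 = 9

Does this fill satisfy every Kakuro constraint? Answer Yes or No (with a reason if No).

No — the across run R4C2–R4C3 sums to 15, not 8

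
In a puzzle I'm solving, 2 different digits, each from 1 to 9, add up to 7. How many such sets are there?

2 distinct digits from 1–9 sum between 3 and 17.
Enumerating: {1,6}, {2,5}, {3,4}.

3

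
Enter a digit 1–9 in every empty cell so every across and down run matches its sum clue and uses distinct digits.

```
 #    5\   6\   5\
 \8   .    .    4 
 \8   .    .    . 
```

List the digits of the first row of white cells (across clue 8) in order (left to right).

3, 1, 4

R1C2 = 1: the only remaining digit allowed by both the 8 across and the 6 down.
R2C2 = 6 − 1 = 5 completes the 6 down.
R2C3 = 5 − 4 = 1 completes the 5 down.
R1C1 = 8 − 5 = 3 completes the 8 across.
R2C1 = 8 − 6 = 2 completes the 8 across.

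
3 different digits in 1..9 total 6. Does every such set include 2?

Yes

The only way to make 6 from 3 distinct digits is {1,2,3}, which contains 2.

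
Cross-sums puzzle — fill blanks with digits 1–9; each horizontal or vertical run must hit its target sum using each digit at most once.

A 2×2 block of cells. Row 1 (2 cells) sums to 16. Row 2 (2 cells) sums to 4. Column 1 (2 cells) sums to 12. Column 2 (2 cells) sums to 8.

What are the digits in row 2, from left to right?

16 in 2 cells must be {7,9}; 4 in 2 cells must be {1,3}.
The 16 across and the 8 down share only 7, so (1,2) = 7.
The 4 across and the 12 down share only 3, so (2,1) = 3.
(2,2) = 4 − 3 = 1 completes the 4 across.
(1,1) = 16 − 7 = 9 completes the 16 across.

3, 1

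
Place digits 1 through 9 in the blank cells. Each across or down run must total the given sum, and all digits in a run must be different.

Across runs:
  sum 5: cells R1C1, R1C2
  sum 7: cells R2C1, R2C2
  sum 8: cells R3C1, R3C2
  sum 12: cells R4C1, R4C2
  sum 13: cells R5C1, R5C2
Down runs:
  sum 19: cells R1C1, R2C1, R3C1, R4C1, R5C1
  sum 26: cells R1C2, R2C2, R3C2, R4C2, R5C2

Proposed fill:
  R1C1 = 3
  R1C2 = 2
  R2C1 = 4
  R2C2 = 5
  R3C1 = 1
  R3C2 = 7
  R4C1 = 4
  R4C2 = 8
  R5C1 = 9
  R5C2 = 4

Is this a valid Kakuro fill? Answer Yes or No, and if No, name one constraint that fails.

No — the down run R1C1–R5C1 sums to 21, not 19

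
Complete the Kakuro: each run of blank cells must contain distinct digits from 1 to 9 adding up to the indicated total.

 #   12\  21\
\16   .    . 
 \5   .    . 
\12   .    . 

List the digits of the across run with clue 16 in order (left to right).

7 9

16 in 2 cells must be {7,9}.
The 5 across and the 21 down share only 4, so R2C2 = 4.
Given what's placed, R1C2 must be 9 to fit the 16 across and 21 down.
R2C1 = 5 − 4 = 1 completes the 5 across.
R3C2 = 21 − 13 = 8 completes the 21 down.
R1C1 = 16 − 9 = 7 completes the 16 across.
R3C1 = 12 − 8 = 4 completes the 12 across.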